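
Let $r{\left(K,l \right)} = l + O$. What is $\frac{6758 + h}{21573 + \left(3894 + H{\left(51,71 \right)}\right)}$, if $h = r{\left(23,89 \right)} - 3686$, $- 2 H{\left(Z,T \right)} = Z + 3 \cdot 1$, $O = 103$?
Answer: $\frac{34}{265} \approx 0.1283$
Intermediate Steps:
$r{\left(K,l \right)} = 103 + l$ ($r{\left(K,l \right)} = l + 103 = 103 + l$)
$H{\left(Z,T \right)} = - \frac{3}{2} - \frac{Z}{2}$ ($H{\left(Z,T \right)} = - \frac{Z + 3 \cdot 1}{2} = - \frac{Z + 3}{2} = - \frac{3 + Z}{2} = - \frac{3}{2} - \frac{Z}{2}$)
$h = -3494$ ($h = \left(103 + 89\right) - 3686 = 192 - 3686 = -3494$)
$\frac{6758 + h}{21573 + \left(3894 + H{\left(51,71 \right)}\right)} = \frac{6758 - 3494}{21573 + \left(3894 - 27\right)} = \frac{3264}{21573 + \left(3894 - 27\right)} = \frac{3264}{21573 + 3867} = \frac{3264}{25440} = 3264 \cdot \frac{1}{25440} = \frac{34}{265}$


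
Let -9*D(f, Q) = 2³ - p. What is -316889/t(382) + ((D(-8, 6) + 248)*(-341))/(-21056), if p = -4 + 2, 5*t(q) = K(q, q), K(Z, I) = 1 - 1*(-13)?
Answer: -10723144909/94752 ≈ -1.1317e+5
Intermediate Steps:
K(Z, I) = 14 (K(Z, I) = 1 + 13 = 14)
t(q) = 14/5 (t(q) = (⅕)*14 = 14/5)
p = -2
D(f, Q) = -10/9 (D(f, Q) = -(2³ - 1*(-2))/9 = -(8 + 2)/9 = -⅑*10 = -10/9)
-316889/t(382) + ((D(-8, 6) + 248)*(-341))/(-21056) = -316889/14/5 + ((-10/9 + 248)*(-341))/(-21056) = -316889*5/14 + ((2222/9)*(-341))*(-1/21056) = -1584445/14 - 757702/9*(-1/21056) = -1584445/14 + 378851/94752 = -10723144909/94752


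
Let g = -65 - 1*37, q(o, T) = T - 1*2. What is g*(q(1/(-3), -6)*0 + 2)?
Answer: -204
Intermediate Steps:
q(o, T) = -2 + T (q(o, T) = T - 2 = -2 + T)
g = -102 (g = -65 - 37 = -102)
g*(q(1/(-3), -6)*0 + 2) = -102*((-2 - 6)*0 + 2) = -102*(-8*0 + 2) = -102*(0 + 2) = -102*2 = -204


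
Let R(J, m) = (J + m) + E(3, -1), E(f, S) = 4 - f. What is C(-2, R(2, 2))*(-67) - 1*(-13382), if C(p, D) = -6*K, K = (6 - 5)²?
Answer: 13784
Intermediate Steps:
K = 1 (K = 1² = 1)
R(J, m) = 1 + J + m (R(J, m) = (J + m) + (4 - 1*3) = (J + m) + (4 - 3) = (J + m) + 1 = 1 + J + m)
C(p, D) = -6 (C(p, D) = -6*1 = -6)
C(-2, R(2, 2))*(-67) - 1*(-13382) = -6*(-67) - 1*(-13382) = 402 + 13382 = 13784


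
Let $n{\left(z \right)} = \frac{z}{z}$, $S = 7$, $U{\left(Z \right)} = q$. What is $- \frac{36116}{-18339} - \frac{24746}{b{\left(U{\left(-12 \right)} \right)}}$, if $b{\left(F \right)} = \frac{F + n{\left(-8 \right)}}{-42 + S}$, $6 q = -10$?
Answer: $- \frac{23825350819}{18339} \approx -1.2992 \cdot 10^{6}$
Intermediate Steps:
$q = - \frac{5}{3}$ ($q = \frac{1}{6} \left(-10\right) = - \frac{5}{3} \approx -1.6667$)
$U{\left(Z \right)} = - \frac{5}{3}$
$n{\left(z \right)} = 1$
$b{\left(F \right)} = - \frac{1}{35} - \frac{F}{35}$ ($b{\left(F \right)} = \frac{F + 1}{-42 + 7} = \frac{1 + F}{-35} = \left(1 + F\right) \left(- \frac{1}{35}\right) = - \frac{1}{35} - \frac{F}{35}$)
$- \frac{36116}{-18339} - \frac{24746}{b{\left(U{\left(-12 \right)} \right)}} = - \frac{36116}{-18339} - \frac{24746}{- \frac{1}{35} - - \frac{1}{21}} = \left(-36116\right) \left(- \frac{1}{18339}\right) - \frac{24746}{- \frac{1}{35} + \frac{1}{21}} = \frac{36116}{18339} - \frac{24746}{\frac{2}{105}} = \frac{36116}{18339} - 1299165 = - \frac{23825350819}{18339}$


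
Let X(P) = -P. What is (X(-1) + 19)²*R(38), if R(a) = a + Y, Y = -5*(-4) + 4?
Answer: 24800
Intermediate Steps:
Y = 24 (Y = 20 + 4 = 24)
R(a) = 24 + a (R(a) = a + 24 = 24 + a)
(X(-1) + 19)²*R(38) = (-1*(-1) + 19)²*(24 + 38) = (1 + 19)²*62 = 20²*62 = 400*62 = 24800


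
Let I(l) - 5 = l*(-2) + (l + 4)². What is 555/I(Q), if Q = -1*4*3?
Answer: 185/31 ≈ 5.9677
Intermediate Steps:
Q = -12 (Q = -4*3 = -12)
I(l) = 5 + (4 + l)² - 2*l (I(l) = 5 + (l*(-2) + (l + 4)²) = 5 + (-2*l + (4 + l)²) = 5 + ((4 + l)² - 2*l) = 5 + (4 + l)² - 2*l)
555/I(Q) = 555/(21 + (-12)² + 6*(-12)) = 555/(21 + 144 - 72) = 555/93 = 555*(1/93) = 185/31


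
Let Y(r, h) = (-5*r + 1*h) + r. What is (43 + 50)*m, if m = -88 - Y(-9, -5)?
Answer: -11067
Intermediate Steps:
Y(r, h) = h - 4*r (Y(r, h) = (-5*r + h) + r = (h - 5*r) + r = h - 4*r)
m = -119 (m = -88 - (-5 - 4*(-9)) = -88 - (-5 + 36) = -88 - 1*31 = -88 - 31 = -119)
(43 + 50)*m = (43 + 50)*(-119) = 93*(-119) = -11067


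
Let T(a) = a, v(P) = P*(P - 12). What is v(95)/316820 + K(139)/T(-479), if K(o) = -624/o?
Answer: 144537373/4218838484 ≈ 0.034260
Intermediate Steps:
v(P) = P*(-12 + P)
v(95)/316820 + K(139)/T(-479) = (95*(-12 + 95))/316820 - 624/139/(-479) = (95*83)*(1/316820) - 624*1/139*(-1/479) = 7885*(1/316820) - 624/139*(-1/479) = 1577/63364 + 624/66581 = 144537373/4218838484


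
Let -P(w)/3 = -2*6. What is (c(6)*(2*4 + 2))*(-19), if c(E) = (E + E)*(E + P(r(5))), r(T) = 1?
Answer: -95760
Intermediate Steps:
P(w) = 36 (P(w) = -(-6)*6 = -3*(-12) = 36)
c(E) = 2*E*(36 + E) (c(E) = (E + E)*(E + 36) = (2*E)*(36 + E) = 2*E*(36 + E))
(c(6)*(2*4 + 2))*(-19) = ((2*6*(36 + 6))*(2*4 + 2))*(-19) = ((2*6*42)*(8 + 2))*(-19) = (504*10)*(-19) = 5040*(-19) = -95760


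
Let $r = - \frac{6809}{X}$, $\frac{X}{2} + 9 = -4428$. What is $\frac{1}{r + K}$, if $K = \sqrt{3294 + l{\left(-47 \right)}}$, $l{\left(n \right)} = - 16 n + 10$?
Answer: $- \frac{60423066}{319355022575} + \frac{2047444776 \sqrt{6}}{319355022575} \approx 0.015515$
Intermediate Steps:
$X = -8874$ ($X = -18 + 2 \left(-4428\right) = -18 - 8856 = -8874$)
$l{\left(n \right)} = 10 - 16 n$
$r = \frac{6809}{8874}$ ($r = - \frac{6809}{-8874} = \left(-6809\right) \left(- \frac{1}{8874}\right) = \frac{6809}{8874} \approx 0.7673$)
$K = 26 \sqrt{6}$ ($K = \sqrt{3294 + \left(10 - -752\right)} = \sqrt{3294 + \left(10 + 752\right)} = \sqrt{3294 + 762} = \sqrt{4056} = 26 \sqrt{6} \approx 63.687$)
$\frac{1}{r + K} = \frac{1}{\frac{6809}{8874} + 26 \sqrt{6}}$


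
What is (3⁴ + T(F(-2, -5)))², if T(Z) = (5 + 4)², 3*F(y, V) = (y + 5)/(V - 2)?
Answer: 26244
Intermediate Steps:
F(y, V) = (5 + y)/(3*(-2 + V)) (F(y, V) = ((y + 5)/(V - 2))/3 = ((5 + y)/(-2 + V))/3 = (5 + y)/(3*(-2 + V)))
T(Z) = 81 (T(Z) = 9² = 81)
(3⁴ + T(F(-2, -5)))² = (3⁴ + 81)² = (81 + 81)² = 162² = 26244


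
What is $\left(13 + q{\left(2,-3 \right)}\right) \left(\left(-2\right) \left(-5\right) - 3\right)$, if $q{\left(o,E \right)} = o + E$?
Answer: $84$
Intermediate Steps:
$q{\left(o,E \right)} = E + o$
$\left(13 + q{\left(2,-3 \right)}\right) \left(\left(-2\right) \left(-5\right) - 3\right) = \left(13 + \left(-3 + 2\right)\right) \left(\left(-2\right) \left(-5\right) - 3\right) = \left(13 - 1\right) \left(10 - 3\right) = 12 \cdot 7 = 84$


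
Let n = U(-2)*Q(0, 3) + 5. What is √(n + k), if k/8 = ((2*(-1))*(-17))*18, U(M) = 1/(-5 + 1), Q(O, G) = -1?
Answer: √19605/2 ≈ 70.009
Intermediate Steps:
U(M) = -¼ (U(M) = 1/(-4) = -¼)
n = 21/4 (n = -¼*(-1) + 5 = ¼ + 5 = 21/4 ≈ 5.2500)
k = 4896 (k = 8*(((2*(-1))*(-17))*18) = 8*(-2*(-17)*18) = 8*(34*18) = 8*612 = 4896)
√(n + k) = √(21/4 + 4896) = √(19605/4) = √19605/2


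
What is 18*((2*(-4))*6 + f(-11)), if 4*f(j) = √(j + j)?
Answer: -864 + 9*I*√22/2 ≈ -864.0 + 21.107*I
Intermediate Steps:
f(j) = √2*√j/4 (f(j) = √(j + j)/4 = √(2*j)/4 = (√2*√j)/4 = √2*√j/4)
18*((2*(-4))*6 + f(-11)) = 18*((2*(-4))*6 + √2*√(-11)/4) = 18*(-8*6 + √2*(I*√11)/4) = 18*(-48 + I*√22/4) = -864 + 9*I*√22/2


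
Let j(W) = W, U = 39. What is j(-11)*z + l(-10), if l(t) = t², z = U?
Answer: -329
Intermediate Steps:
z = 39
j(-11)*z + l(-10) = -11*39 + (-10)² = -429 + 100 = -329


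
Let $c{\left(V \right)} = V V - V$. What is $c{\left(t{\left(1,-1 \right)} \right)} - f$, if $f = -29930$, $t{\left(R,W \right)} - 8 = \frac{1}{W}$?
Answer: $29972$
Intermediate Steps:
$t{\left(R,W \right)} = 8 + \frac{1}{W}$
$c{\left(V \right)} = V^{2} - V$
$c{\left(t{\left(1,-1 \right)} \right)} - f = \left(8 + \frac{1}{-1}\right) \left(-1 + \left(8 + \frac{1}{-1}\right)\right) - -29930 = \left(8 - 1\right) \left(-1 + \left(8 - 1\right)\right) + 29930 = 7 \left(-1 + 7\right) + 29930 = 7 \cdot 6 + 29930 = 42 + 29930 = 29972$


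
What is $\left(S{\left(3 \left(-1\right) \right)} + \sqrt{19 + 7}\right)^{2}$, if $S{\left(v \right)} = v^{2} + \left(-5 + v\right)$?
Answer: $\left(1 + \sqrt{26}\right)^{2} \approx 37.198$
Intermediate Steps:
$S{\left(v \right)} = -5 + v + v^{2}$
$\left(S{\left(3 \left(-1\right) \right)} + \sqrt{19 + 7}\right)^{2} = \left(\left(-5 + 3 \left(-1\right) + \left(3 \left(-1\right)\right)^{2}\right) + \sqrt{19 + 7}\right)^{2} = \left(\left(-5 - 3 + \left(-3\right)^{2}\right) + \sqrt{26}\right)^{2} = \left(\left(-5 - 3 + 9\right) + \sqrt{26}\right)^{2} = \left(1 + \sqrt{26}\right)^{2}$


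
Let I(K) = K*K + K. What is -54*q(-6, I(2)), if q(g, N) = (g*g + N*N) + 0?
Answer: -3888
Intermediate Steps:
I(K) = K + K**2 (I(K) = K**2 + K = K + K**2)
q(g, N) = N**2 + g**2 (q(g, N) = (g**2 + N**2) + 0 = (N**2 + g**2) + 0 = N**2 + g**2)
-54*q(-6, I(2)) = -54*((2*(1 + 2))**2 + (-6)**2) = -54*((2*3)**2 + 36) = -54*(6**2 + 36) = -54*(36 + 36) = -54*72 = -3888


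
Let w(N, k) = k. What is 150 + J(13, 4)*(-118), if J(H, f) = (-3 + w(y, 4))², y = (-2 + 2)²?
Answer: 32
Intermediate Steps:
y = 0 (y = 0² = 0)
J(H, f) = 1 (J(H, f) = (-3 + 4)² = 1² = 1)
150 + J(13, 4)*(-118) = 150 + 1*(-118) = 150 - 118 = 32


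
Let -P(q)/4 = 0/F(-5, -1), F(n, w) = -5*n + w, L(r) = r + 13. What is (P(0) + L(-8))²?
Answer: 25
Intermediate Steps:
L(r) = 13 + r
F(n, w) = w - 5*n
P(q) = 0 (P(q) = -0/(-1 - 5*(-5)) = -0/(-1 + 25) = -0/24 = -4*0 = 0)
(P(0) + L(-8))² = (0 + (13 - 8))² = (0 + 5)² = 5² = 25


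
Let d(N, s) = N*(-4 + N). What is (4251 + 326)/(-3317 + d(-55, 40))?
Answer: -4577/72 ≈ -63.569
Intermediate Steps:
(4251 + 326)/(-3317 + d(-55, 40)) = (4251 + 326)/(-3317 - 55*(-4 - 55)) = 4577/(-3317 - 55*(-59)) = 4577/(-3317 + 3245) = 4577/(-72) = 4577*(-1/72) = -4577/72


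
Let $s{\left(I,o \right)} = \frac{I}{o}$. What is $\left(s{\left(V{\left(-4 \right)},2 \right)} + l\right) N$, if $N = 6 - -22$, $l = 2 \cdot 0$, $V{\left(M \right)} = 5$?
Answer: $70$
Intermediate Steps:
$l = 0$
$N = 28$ ($N = 6 + 22 = 28$)
$\left(s{\left(V{\left(-4 \right)},2 \right)} + l\right) N = \left(\frac{5}{2} + 0\right) 28 = \frac{5}{2} \cdot 28 = 70$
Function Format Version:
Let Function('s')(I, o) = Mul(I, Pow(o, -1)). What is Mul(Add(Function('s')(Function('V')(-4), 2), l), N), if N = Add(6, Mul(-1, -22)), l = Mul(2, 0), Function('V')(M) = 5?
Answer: 70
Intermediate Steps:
l = 0
N = 28 (N = Add(6, 22) = 28)
Mul(Add(Function('s')(Function('V')(-4), 2), l), N) = Mul(Add(Mul(5, Pow(2, -1)), 0), 28) = Mul(Add(Mul(5, Rational(1, 2)), 0), 28) = Mul(Add(Rational(5, 2), 0), 28) = Mul(Rational(5, 2), 28) = 70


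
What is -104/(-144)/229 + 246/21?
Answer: 338095/28854 ≈ 11.717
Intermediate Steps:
-104/(-144)/229 + 246/21 = -104*(-1/144)*(1/229) + 246*(1/21) = (13/18)*(1/229) + 82/7 = 13/4122 + 82/7 = 338095/28854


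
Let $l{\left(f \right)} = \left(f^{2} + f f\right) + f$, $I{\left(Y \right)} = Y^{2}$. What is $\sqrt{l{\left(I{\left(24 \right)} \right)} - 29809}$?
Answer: $\sqrt{634319} \approx 796.44$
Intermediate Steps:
$l{\left(f \right)} = f + 2 f^{2}$ ($l{\left(f \right)} = \left(f^{2} + f^{2}\right) + f = 2 f^{2} + f = f + 2 f^{2}$)
$\sqrt{l{\left(I{\left(24 \right)} \right)} - 29809} = \sqrt{24^{2} \left(1 + 2 \cdot 24^{2}\right) - 29809} = \sqrt{576 \left(1 + 2 \cdot 576\right) - 29809} = \sqrt{576 \left(1 + 1152\right) - 29809} = \sqrt{576 \cdot 1153 - 29809} = \sqrt{664128 - 29809} = \sqrt{634319}$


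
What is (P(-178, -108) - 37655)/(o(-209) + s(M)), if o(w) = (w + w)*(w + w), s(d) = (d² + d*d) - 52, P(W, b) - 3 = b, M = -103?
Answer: -3776/19589 ≈ -0.19276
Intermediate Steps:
P(W, b) = 3 + b
s(d) = -52 + 2*d² (s(d) = (d² + d²) - 52 = 2*d² - 52 = -52 + 2*d²)
o(w) = 4*w² (o(w) = (2*w)*(2*w) = 4*w²)
(P(-178, -108) - 37655)/(o(-209) + s(M)) = ((3 - 108) - 37655)/(4*(-209)² + (-52 + 2*(-103)²)) = (-105 - 37655)/(4*43681 + (-52 + 2*10609)) = -37760/(174724 + (-52 + 21218)) = -37760/(174724 + 21166) = -37760/195890 = -37760*1/195890 = -3776/19589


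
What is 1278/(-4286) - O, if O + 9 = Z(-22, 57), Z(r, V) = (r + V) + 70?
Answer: -206367/2143 ≈ -96.298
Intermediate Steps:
Z(r, V) = 70 + V + r (Z(r, V) = (V + r) + 70 = 70 + V + r)
O = 96 (O = -9 + (70 + 57 - 22) = -9 + 105 = 96)
1278/(-4286) - O = 1278/(-4286) - 1*96 = 1278*(-1/4286) - 96 = -639/2143 - 96 = -206367/2143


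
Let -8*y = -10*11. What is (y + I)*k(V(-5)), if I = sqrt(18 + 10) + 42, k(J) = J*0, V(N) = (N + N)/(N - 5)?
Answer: 0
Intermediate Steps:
V(N) = 2*N/(-5 + N) (V(N) = (2*N)/(-5 + N) = 2*N/(-5 + N))
k(J) = 0
I = 42 + 2*sqrt(7) (I = sqrt(28) + 42 = 2*sqrt(7) + 42 = 42 + 2*sqrt(7) ≈ 47.292)
y = 55/4 (y = -(-5)*11/4 = -1/8*(-110) = 55/4 ≈ 13.750)
(y + I)*k(V(-5)) = (55/4 + (42 + 2*sqrt(7)))*0 = (223/4 + 2*sqrt(7))*0 = 0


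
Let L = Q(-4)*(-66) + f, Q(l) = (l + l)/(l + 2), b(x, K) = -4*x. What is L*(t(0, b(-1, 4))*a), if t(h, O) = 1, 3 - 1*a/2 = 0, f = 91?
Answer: -1038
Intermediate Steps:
a = 6 (a = 6 - 2*0 = 6 + 0 = 6)
Q(l) = 2*l/(2 + l) (Q(l) = (2*l)/(2 + l) = 2*l/(2 + l))
L = -173 (L = (2*(-4)/(2 - 4))*(-66) + 91 = (2*(-4)/(-2))*(-66) + 91 = (2*(-4)*(-1/2))*(-66) + 91 = 4*(-66) + 91 = -264 + 91 = -173)
L*(t(0, b(-1, 4))*a) = -173*6 = -1038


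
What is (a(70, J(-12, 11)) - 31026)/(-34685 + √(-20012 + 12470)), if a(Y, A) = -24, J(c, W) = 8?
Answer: 1076969250/1203056767 + 93150*I*√838/1203056767 ≈ 0.89519 + 0.0022414*I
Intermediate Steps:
(a(70, J(-12, 11)) - 31026)/(-34685 + √(-20012 + 12470)) = (-24 - 31026)/(-34685 + √(-20012 + 12470)) = -31050/(-34685 + √(-7542)) = -31050/(-34685 + 3*I*√838)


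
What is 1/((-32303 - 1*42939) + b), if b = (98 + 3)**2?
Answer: -1/65041 ≈ -1.5375e-5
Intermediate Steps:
b = 10201 (b = 101**2 = 10201)
1/((-32303 - 1*42939) + b) = 1/((-32303 - 1*42939) + 10201) = 1/((-32303 - 42939) + 10201) = 1/(-75242 + 10201) = 1/(-65041) = -1/65041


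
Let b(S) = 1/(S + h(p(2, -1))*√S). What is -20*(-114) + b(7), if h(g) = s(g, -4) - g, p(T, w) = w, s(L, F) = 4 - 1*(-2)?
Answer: 95759/42 + √7/42 ≈ 2280.0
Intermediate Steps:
s(L, F) = 6 (s(L, F) = 4 + 2 = 6)
h(g) = 6 - g
b(S) = 1/(S + 7*√S) (b(S) = 1/(S + (6 - 1*(-1))*√S) = 1/(S + (6 + 1)*√S) = 1/(S + 7*√S))
-20*(-114) + b(7) = -20*(-114) + 1/(7 + 7*√7) = 2280 + 1/(7 + 7*√7)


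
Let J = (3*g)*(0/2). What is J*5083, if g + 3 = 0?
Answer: 0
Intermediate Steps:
g = -3 (g = -3 + 0 = -3)
J = 0 (J = (3*(-3))*(0/2) = -0/2 = -9*0 = 0)
J*5083 = 0*5083 = 0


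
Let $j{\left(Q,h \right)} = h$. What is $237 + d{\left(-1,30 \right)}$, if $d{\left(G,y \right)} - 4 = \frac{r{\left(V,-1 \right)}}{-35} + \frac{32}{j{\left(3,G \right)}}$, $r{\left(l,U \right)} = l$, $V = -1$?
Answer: $\frac{7316}{35} \approx 209.03$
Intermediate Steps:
$d{\left(G,y \right)} = \frac{141}{35} + \frac{32}{G}$ ($d{\left(G,y \right)} = 4 + \left(- \frac{1}{-35} + \frac{32}{G}\right) = 4 + \left(\left(-1\right) \left(- \frac{1}{35}\right) + \frac{32}{G}\right) = 4 + \left(\frac{1}{35} + \frac{32}{G}\right) = \frac{141}{35} + \frac{32}{G}$)
$237 + d{\left(-1,30 \right)} = 237 + \left(\frac{141}{35} + \frac{32}{-1}\right) = 237 + \left(\frac{141}{35} + 32 \left(-1\right)\right) = 237 + \left(\frac{141}{35} - 32\right) = 237 - \frac{979}{35} = \frac{7316}{35}$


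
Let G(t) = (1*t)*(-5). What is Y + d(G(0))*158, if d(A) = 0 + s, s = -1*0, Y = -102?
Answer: -102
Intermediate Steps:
G(t) = -5*t (G(t) = t*(-5) = -5*t)
s = 0
d(A) = 0 (d(A) = 0 + 0 = 0)
Y + d(G(0))*158 = -102 + 0*158 = -102 + 0 = -102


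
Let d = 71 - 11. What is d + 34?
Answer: 94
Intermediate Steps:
d = 60
d + 34 = 60 + 34 = 94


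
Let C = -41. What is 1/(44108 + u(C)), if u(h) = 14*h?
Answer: 1/43534 ≈ 2.2971e-5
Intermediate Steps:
1/(44108 + u(C)) = 1/(44108 + 14*(-41)) = 1/(44108 - 574) = 1/43534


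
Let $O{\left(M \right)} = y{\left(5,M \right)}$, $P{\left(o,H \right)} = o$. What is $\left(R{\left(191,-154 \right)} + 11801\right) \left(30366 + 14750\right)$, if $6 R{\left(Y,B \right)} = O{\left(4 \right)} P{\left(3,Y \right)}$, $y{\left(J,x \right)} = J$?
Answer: $532526706$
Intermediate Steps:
$O{\left(M \right)} = 5$
$R{\left(Y,B \right)} = \frac{5}{2}$ ($R{\left(Y,B \right)} = \frac{5 \cdot 3}{6} = \frac{1}{6} \cdot 15 = \frac{5}{2}$)
$\left(R{\left(191,-154 \right)} + 11801\right) \left(30366 + 14750\right) = \left(\frac{5}{2} + 11801\right) \left(30366 + 14750\right) = \frac{23607}{2} \cdot 45116 = 532526706$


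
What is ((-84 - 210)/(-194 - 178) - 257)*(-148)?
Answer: 1175490/31 ≈ 37919.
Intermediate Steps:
((-84 - 210)/(-194 - 178) - 257)*(-148) = (-294/(-372) - 257)*(-148) = (-294*(-1/372) - 257)*(-148) = (49/62 - 257)*(-148) = -15885/62*(-148) = 1175490/31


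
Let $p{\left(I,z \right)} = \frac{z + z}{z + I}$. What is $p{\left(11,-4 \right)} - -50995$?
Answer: $\frac{356957}{7} \approx 50994.0$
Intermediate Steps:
$p{\left(I,z \right)} = \frac{2 z}{I + z}$
$p{\left(11,-4 \right)} - -50995 = 2 \left(-4\right) \frac{1}{11 - 4} - -50995 = 2 \left(-4\right) \frac{1}{7} + 50995 = - \frac{8}{7} + 50995 = \frac{356957}{7}$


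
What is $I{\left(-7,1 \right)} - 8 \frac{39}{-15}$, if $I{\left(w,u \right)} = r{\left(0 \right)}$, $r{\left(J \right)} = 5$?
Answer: $\frac{129}{5} \approx 25.8$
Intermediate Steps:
$I{\left(w,u \right)} = 5$
$I{\left(-7,1 \right)} - 8 \frac{39}{-15} = 5 - 8 \frac{39}{-15} = 5 - 8 \cdot 39 \left(- \frac{1}{15}\right) = 5 - - \frac{104}{5} = 5 + \frac{104}{5} = \frac{129}{5}$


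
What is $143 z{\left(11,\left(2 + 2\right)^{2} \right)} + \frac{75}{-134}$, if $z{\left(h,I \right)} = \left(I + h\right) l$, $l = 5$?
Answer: $\frac{2586795}{134} \approx 19304.0$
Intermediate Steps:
$z{\left(h,I \right)} = 5 I + 5 h$ ($z{\left(h,I \right)} = \left(I + h\right) 5 = 5 I + 5 h$)
$143 z{\left(11,\left(2 + 2\right)^{2} \right)} + \frac{75}{-134} = 143 \left(5 \left(2 + 2\right)^{2} + 5 \cdot 11\right) + \frac{75}{-134} = 143 \left(5 \cdot 4^{2} + 55\right) + 75 \left(- \frac{1}{134}\right) = 143 \left(5 \cdot 16 + 55\right) - \frac{75}{134} = 143 \left(80 + 55\right) - \frac{75}{134} = 143 \cdot 135 - \frac{75}{134} = 19305 - \frac{75}{134} = \frac{2586795}{134}$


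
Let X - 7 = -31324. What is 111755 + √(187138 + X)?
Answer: 111755 + √155821 ≈ 1.1215e+5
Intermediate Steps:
X = -31317 (X = 7 - 31324 = -31317)
111755 + √(187138 + X) = 111755 + √(187138 - 31317) = 111755 + √155821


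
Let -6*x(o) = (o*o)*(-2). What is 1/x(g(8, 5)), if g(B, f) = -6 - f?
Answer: 3/121 ≈ 0.024793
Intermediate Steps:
x(o) = o²/3 (x(o) = -o*o*(-2)/6 = -o²*(-2)/6 = -(-1)*o²/3 = o²/3)
1/x(g(8, 5)) = 1/((-6 - 1*5)²/3) = 1/((-6 - 5)²/3) = 1/((⅓)*(-11)²) = 1/((⅓)*121) = 1/(121/3) = 3/121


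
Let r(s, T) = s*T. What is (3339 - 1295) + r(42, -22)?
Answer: 1120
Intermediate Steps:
r(s, T) = T*s
(3339 - 1295) + r(42, -22) = (3339 - 1295) - 22*42 = 2044 - 924 = 1120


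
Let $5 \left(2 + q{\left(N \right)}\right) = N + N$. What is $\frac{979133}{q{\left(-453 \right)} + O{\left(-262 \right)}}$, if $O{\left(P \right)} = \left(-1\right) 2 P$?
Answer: $\frac{4895665}{1704} \approx 2873.0$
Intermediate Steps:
$q{\left(N \right)} = -2 + \frac{2 N}{5}$ ($q{\left(N \right)} = -2 + \frac{N + N}{5} = -2 + \frac{2 N}{5}$)
$O{\left(P \right)} = - 2 P$
$\frac{979133}{q{\left(-453 \right)} + O{\left(-262 \right)}} = \frac{979133}{\left(-2 + \frac{2}{5} \left(-453\right)\right) - -524} = \frac{979133}{\left(-2 - \frac{906}{5}\right) + 524} = \frac{979133}{- \frac{916}{5} + 524} = \frac{979133}{\frac{1704}{5}} = 979133 \cdot \frac{5}{1704} = \frac{4895665}{1704}$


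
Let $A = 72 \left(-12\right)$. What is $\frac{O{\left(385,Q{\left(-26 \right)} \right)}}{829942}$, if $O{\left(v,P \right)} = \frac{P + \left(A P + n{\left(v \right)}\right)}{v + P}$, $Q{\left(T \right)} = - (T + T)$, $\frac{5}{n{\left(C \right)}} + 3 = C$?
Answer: $- \frac{17142627}{138545537828} \approx -0.00012373$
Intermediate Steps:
$n{\left(C \right)} = \frac{5}{-3 + C}$
$Q{\left(T \right)} = - 2 T$
$A = -864$
$O{\left(v,P \right)} = \frac{- 863 P + \frac{5}{-3 + v}}{P + v}$ ($O{\left(v,P \right)} = \frac{P - \left(- \frac{5}{-3 + v} + 864 P\right)}{v + P} = \frac{- 863 P + \frac{5}{-3 + v}}{P + v}$)
$\frac{O{\left(385,Q{\left(-26 \right)} \right)}}{829942} = \frac{\frac{1}{-3 + 385} \frac{1}{\left(-2\right) \left(-26\right) + 385} \left(5 - 863 \left(\left(-2\right) \left(-26\right)\right) \left(-3 + 385\right)\right)}{829942} = \frac{5 - 44876 \cdot 382}{382 \left(52 + 385\right)} \frac{1}{829942} = \frac{5 - 17142632}{382 \cdot 437} \cdot \frac{1}{829942} = \frac{1}{382} \cdot \frac{1}{437} \left(-17142627\right) \frac{1}{829942} = \left(- \frac{17142627}{166934}\right) \frac{1}{829942} = - \frac{17142627}{138545537828}$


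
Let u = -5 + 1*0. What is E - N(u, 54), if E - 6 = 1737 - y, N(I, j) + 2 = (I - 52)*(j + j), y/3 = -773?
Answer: 10220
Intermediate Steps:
y = -2319 (y = 3*(-773) = -2319)
u = -5 (u = -5 + 0 = -5)
N(I, j) = -2 + 2*j*(-52 + I) (N(I, j) = -2 + (I - 52)*(j + j) = -2 + (-52 + I)*(2*j) = -2 + 2*j*(-52 + I))
E = 4062 (E = 6 + (1737 - 1*(-2319)) = 6 + (1737 + 2319) = 6 + 4056 = 4062)
E - N(u, 54) = 4062 - (-2 - 104*54 + 2*(-5)*54) = 4062 - (-2 - 5616 - 540) = 4062 - 1*(-6158) = 4062 + 6158 = 10220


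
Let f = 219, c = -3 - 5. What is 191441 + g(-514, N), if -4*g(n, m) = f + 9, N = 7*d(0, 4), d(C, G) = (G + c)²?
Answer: 191384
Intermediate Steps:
c = -8
d(C, G) = (-8 + G)² (d(C, G) = (G - 8)² = (-8 + G)²)
N = 112 (N = 7*(-8 + 4)² = 7*(-4)² = 7*16 = 112)
g(n, m) = -57 (g(n, m) = -(219 + 9)/4 = -¼*228 = -57)
191441 + g(-514, N) = 191441 - 57 = 191384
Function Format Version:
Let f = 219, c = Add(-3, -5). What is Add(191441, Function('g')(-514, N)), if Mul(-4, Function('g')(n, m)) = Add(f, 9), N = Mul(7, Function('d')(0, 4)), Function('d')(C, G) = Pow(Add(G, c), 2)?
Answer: 191384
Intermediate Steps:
c = -8
Function('d')(C, G) = Pow(Add(-8, G), 2) (Function('d')(C, G) = Pow(Add(G, -8), 2) = Pow(Add(-8, G), 2))
N = 112 (N = Mul(7, Pow(Add(-8, 4), 2)) = Mul(7, Pow(-4, 2)) = Mul(7, 16) = 112)
Function('g')(n, m) = -57 (Function('g')(n, m) = Mul(Rational(-1, 4), Add(219, 9)) = Mul(Rational(-1, 4), 228) = -57)
Add(191441, Function('g')(-514, N)) = Add(191441, -57) = 191384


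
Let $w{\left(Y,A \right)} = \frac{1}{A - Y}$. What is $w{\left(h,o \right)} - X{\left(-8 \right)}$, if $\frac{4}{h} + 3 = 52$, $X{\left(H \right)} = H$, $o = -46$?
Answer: $\frac{18015}{2258} \approx 7.9783$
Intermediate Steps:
$h = \frac{4}{49}$ ($h = \frac{4}{-3 + 52} = \frac{4}{49} \approx 0.081633$)
$w{\left(h,o \right)} - X{\left(-8 \right)} = \frac{1}{-46 - \frac{4}{49}} - -8 = \frac{1}{-46 - \frac{4}{49}} + 8 = \frac{1}{- \frac{2258}{49}} + 8 = - \frac{49}{2258} + 8 = \frac{18015}{2258}$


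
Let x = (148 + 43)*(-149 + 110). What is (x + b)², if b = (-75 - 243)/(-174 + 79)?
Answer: 500325631569/9025 ≈ 5.5438e+7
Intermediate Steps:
b = 318/95 (b = -318/(-95) = -318*(-1/95) = 318/95 ≈ 3.3474)
x = -7449 (x = 191*(-39) = -7449)
(x + b)² = (-7449 + 318/95)² = (-707337/95)² = 500325631569/9025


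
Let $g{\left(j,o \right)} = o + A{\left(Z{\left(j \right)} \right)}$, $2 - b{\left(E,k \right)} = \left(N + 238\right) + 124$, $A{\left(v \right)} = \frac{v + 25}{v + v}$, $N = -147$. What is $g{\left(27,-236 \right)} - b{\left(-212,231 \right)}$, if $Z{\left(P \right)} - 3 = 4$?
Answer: $- \frac{145}{7} \approx -20.714$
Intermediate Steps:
$Z{\left(P \right)} = 7$ ($Z{\left(P \right)} = 3 + 4 = 7$)
$A{\left(v \right)} = \frac{25 + v}{2 v}$
$b{\left(E,k \right)} = -213$ ($b{\left(E,k \right)} = 2 - \left(\left(-147 + 238\right) + 124\right) = 2 - \left(91 + 124\right) = 2 - 215 = -213$)
$g{\left(j,o \right)} = \frac{16}{7} + o$ ($g{\left(j,o \right)} = o + \frac{25 + 7}{2 \cdot 7} = o + \frac{1}{2} \cdot \frac{1}{7} \cdot 32 = o + \frac{16}{7} = \frac{16}{7} + o$)
$g{\left(27,-236 \right)} - b{\left(-212,231 \right)} = \left(\frac{16}{7} - 236\right) - -213 = - \frac{1636}{7} + 213 = - \frac{145}{7}$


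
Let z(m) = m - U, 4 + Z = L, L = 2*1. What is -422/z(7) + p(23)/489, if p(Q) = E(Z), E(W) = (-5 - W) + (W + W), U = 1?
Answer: -34400/489 ≈ -70.348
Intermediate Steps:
L = 2
Z = -2 (Z = -4 + 2 = -2)
E(W) = -5 + W (E(W) = (-5 - W) + 2*W = -5 + W)
z(m) = -1 + m (z(m) = m - 1*1 = m - 1 = -1 + m)
p(Q) = -7 (p(Q) = -5 - 2 = -7)
-422/z(7) + p(23)/489 = -422/(-1 + 7) - 7/489 = -422/6 - 7*1/489 = -422*⅙ - 7/489 = -211/3 - 7/489 = -34400/489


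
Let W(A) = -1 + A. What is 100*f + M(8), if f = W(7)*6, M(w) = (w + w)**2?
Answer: 3856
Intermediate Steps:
M(w) = 4*w**2 (M(w) = (2*w)**2 = 4*w**2)
f = 36 (f = (-1 + 7)*6 = 6*6 = 36)
100*f + M(8) = 100*36 + 4*8**2 = 3600 + 4*64 = 3600 + 256 = 3856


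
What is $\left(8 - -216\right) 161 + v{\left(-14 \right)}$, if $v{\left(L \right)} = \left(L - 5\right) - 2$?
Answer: $36043$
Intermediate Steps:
$v{\left(L \right)} = -7 + L$ ($v{\left(L \right)} = \left(-5 + L\right) - 2 = -7 + L$)
$\left(8 - -216\right) 161 + v{\left(-14 \right)} = \left(8 - -216\right) 161 - 21 = \left(8 + 216\right) 161 - 21 = 224 \cdot 161 - 21 = 36064 - 21 = 36043$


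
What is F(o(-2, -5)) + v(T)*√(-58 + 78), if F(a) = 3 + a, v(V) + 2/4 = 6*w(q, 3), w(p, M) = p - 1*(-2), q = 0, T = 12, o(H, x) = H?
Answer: 1 + 23*√5 ≈ 52.430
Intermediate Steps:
w(p, M) = 2 + p (w(p, M) = p + 2 = 2 + p)
v(V) = 23/2 (v(V) = -½ + 6*(2 + 0) = -½ + 6*2 = -½ + 12 = 23/2)
F(o(-2, -5)) + v(T)*√(-58 + 78) = (3 - 2) + 23*√(-58 + 78)/2 = 1 + 23*√20/2 = 1 + 23*(2*√5)/2 = 1 + 23*√5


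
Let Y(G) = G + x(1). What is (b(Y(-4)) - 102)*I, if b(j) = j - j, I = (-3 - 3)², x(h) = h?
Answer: -3672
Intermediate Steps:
I = 36 (I = (-6)² = 36)
Y(G) = 1 + G (Y(G) = G + 1 = 1 + G)
b(j) = 0
(b(Y(-4)) - 102)*I = (0 - 102)*36 = -102*36 = -3672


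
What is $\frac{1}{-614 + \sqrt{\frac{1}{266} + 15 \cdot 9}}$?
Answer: $- \frac{163324}{100245025} - \frac{\sqrt{9552326}}{100245025} \approx -0.0016601$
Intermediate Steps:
$\frac{1}{-614 + \sqrt{\frac{1}{266} + 15 \cdot 9}} = \frac{1}{-614 + \sqrt{\frac{1}{266} + 135}} = \frac{1}{-614 + \sqrt{\frac{35911}{266}}} = \frac{1}{-614 + \frac{\sqrt{9552326}}{266}}$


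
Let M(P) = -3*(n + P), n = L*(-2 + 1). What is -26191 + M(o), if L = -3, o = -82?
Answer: -25954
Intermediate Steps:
n = 3 (n = -3*(-2 + 1) = -3*(-1) = 3)
M(P) = -9 - 3*P (M(P) = -3*(3 + P) = -9 - 3*P)
-26191 + M(o) = -26191 + (-9 - 3*(-82)) = -26191 + (-9 + 246) = -26191 + 237 = -25954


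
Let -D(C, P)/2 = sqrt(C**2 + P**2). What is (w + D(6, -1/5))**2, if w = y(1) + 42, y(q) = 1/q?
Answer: 49829/25 - 172*sqrt(901)/5 ≈ 960.59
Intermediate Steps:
D(C, P) = -2*sqrt(C**2 + P**2)
w = 43 (w = 1/1 + 42 = 1 + 42 = 43)
(w + D(6, -1/5))**2 = (43 - 2*sqrt(6**2 + (-1/5)**2))**2 = (43 - 2*sqrt(36 + (-1*1/5)**2))**2 = (43 - 2*sqrt(36 + (-1/5)**2))**2 = (43 - 2*sqrt(36 + 1/25))**2 = (43 - 2*sqrt(901)/5)**2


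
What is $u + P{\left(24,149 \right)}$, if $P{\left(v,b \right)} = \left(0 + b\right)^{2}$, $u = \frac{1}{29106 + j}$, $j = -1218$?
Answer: $\frac{619141489}{27888} \approx 22201.0$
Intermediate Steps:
$u = \frac{1}{27888}$ ($u = \frac{1}{29106 - 1218} = \frac{1}{27888} \approx 3.5858 \cdot 10^{-5}$)
$P{\left(v,b \right)} = b^{2}$
$u + P{\left(24,149 \right)} = \frac{1}{27888} + 149^{2} = \frac{1}{27888} + 22201 = \frac{619141489}{27888}$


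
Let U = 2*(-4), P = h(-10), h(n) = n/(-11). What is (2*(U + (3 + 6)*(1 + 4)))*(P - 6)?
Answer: -4144/11 ≈ -376.73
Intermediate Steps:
h(n) = -n/11 (h(n) = n*(-1/11) = -n/11)
P = 10/11 (P = -1/11*(-10) = 10/11 ≈ 0.90909)
U = -8
(2*(U + (3 + 6)*(1 + 4)))*(P - 6) = (2*(-8 + (3 + 6)*(1 + 4)))*(10/11 - 6) = (2*(-8 + 9*5))*(-56/11) = (2*(-8 + 45))*(-56/11) = (2*37)*(-56/11) = 74*(-56/11) = -4144/11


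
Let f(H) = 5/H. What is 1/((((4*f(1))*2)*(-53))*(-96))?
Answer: 1/203520 ≈ 4.9135e-6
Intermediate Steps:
1/((((4*f(1))*2)*(-53))*(-96)) = 1/((((4*(5/1))*2)*(-53))*(-96)) = 1/((((4*(5*1))*2)*(-53))*(-96)) = 1/((((4*5)*2)*(-53))*(-96)) = 1/(((20*2)*(-53))*(-96)) = 1/((40*(-53))*(-96)) = 1/(-2120*(-96)) = 1/203520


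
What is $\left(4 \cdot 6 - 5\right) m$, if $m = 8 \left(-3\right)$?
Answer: $-456$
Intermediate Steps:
$m = -24$
$\left(4 \cdot 6 - 5\right) m = \left(4 \cdot 6 - 5\right) \left(-24\right) = \left(24 - 5\right) \left(-24\right) = 19 \left(-24\right) = -456$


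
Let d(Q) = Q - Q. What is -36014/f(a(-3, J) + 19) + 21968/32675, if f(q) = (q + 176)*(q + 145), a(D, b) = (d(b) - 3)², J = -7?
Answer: -200731397/576583050 ≈ -0.34814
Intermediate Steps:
d(Q) = 0
a(D, b) = 9 (a(D, b) = (0 - 3)² = (-3)² = 9)
f(q) = (145 + q)*(176 + q) (f(q) = (176 + q)*(145 + q) = (145 + q)*(176 + q))
-36014/f(a(-3, J) + 19) + 21968/32675 = -36014/(25520 + (9 + 19)² + 321*(9 + 19)) + 21968/32675 = -36014/(25520 + 28² + 321*28) + 21968*(1/32675) = -36014/(25520 + 784 + 8988) + 21968/32675 = -36014/35292 + 21968/32675 = -36014*1/35292 + 21968/32675 = -18007/17646 + 21968/32675 = -200731397/576583050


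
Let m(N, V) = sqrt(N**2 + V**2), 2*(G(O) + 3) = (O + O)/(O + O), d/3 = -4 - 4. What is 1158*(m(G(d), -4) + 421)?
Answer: 487518 + 579*sqrt(89) ≈ 4.9298e+5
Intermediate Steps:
d = -24 (d = 3*(-4 - 4) = 3*(-8) = -24)
G(O) = -5/2 (G(O) = -3 + ((O + O)/(O + O))/2 = -3 + ((2*O)/((2*O)))/2 = -3 + ((2*O)*(1/(2*O)))/2 = -3 + (1/2)*1 = -3 + 1/2 = -5/2)
1158*(m(G(d), -4) + 421) = 1158*(sqrt((-5/2)**2 + (-4)**2) + 421) = 1158*(sqrt(25/4 + 16) + 421) = 1158*(sqrt(89/4) + 421) = 1158*(sqrt(89)/2 + 421) = 1158*(421 + sqrt(89)/2) = 487518 + 579*sqrt(89)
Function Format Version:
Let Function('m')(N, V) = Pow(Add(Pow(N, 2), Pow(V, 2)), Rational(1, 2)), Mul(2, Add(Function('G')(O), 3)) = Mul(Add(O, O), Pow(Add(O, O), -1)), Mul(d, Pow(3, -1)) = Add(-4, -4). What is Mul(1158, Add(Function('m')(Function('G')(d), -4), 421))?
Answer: Add(487518, Mul(579, Pow(89, Rational(1, 2)))) ≈ 4.9298e+5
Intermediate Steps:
d = -24 (d = Mul(3, Add(-4, -4)) = Mul(3, -8) = -24)
Function('G')(O) = Rational(-5, 2) (Function('G')(O) = Add(-3, Mul(Rational(1, 2), Mul(Add(O, O), Pow(Add(O, O), -1)))) = Add(-3, Mul(Rational(1, 2), Mul(Mul(2, O), Pow(Mul(2, O), -1)))) = Add(-3, Mul(Rational(1, 2), Mul(Mul(2, O), Mul(Rational(1, 2), Pow(O, -1))))) = Add(-3, Mul(Rational(1, 2), 1)) = Add(-3, Rational(1, 2)) = Rational(-5, 2))
Mul(1158, Add(Function('m')(Function('G')(d), -4), 421)) = Mul(1158, Add(Pow(Add(Pow(Rational(-5, 2), 2), Pow(-4, 2)), Rational(1, 2)), 421)) = Mul(1158, Add(Pow(Add(Rational(25, 4), 16), Rational(1, 2)), 421)) = Mul(1158, Add(Pow(Rational(89, 4), Rational(1, 2)), 421)) = Mul(1158, Add(Mul(Rational(1, 2), Pow(89, Rational(1, 2))), 421)) = Mul(1158, Add(421, Mul(Rational(1, 2), Pow(89, Rational(1, 2))))) = Add(487518, Mul(579, Pow(89, Rational(1, 2))))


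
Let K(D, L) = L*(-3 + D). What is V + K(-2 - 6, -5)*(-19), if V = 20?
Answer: -1025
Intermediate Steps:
V + K(-2 - 6, -5)*(-19) = 20 - 5*(-3 + (-2 - 6))*(-19) = 20 - 5*(-3 - 8)*(-19) = 20 - 5*(-11)*(-19) = 20 + 55*(-19) = 20 - 1045 = -1025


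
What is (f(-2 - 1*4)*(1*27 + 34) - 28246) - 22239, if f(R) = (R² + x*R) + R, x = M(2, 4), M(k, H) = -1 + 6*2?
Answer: -52681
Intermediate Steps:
M(k, H) = 11 (M(k, H) = -1 + 12 = 11)
x = 11
f(R) = R² + 12*R (f(R) = (R² + 11*R) + R = R² + 12*R)
(f(-2 - 1*4)*(1*27 + 34) - 28246) - 22239 = (((-2 - 1*4)*(12 + (-2 - 1*4)))*(1*27 + 34) - 28246) - 22239 = (((-2 - 4)*(12 + (-2 - 4)))*(27 + 34) - 28246) - 22239 = (-6*(12 - 6)*61 - 28246) - 22239 = (-6*6*61 - 28246) - 22239 = (-36*61 - 28246) - 22239 = (-2196 - 28246) - 22239 = -30442 - 22239 = -52681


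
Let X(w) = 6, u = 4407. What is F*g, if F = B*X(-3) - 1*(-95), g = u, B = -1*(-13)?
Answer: 762411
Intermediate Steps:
B = 13
g = 4407
F = 173 (F = 13*6 - 1*(-95) = 78 + 95 = 173)
F*g = 173*4407 = 762411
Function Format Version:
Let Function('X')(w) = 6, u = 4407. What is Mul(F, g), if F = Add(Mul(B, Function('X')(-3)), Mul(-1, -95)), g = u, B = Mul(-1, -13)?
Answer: 762411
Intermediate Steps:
B = 13
g = 4407
F = 173 (F = Add(Mul(13, 6), Mul(-1, -95)) = Add(78, 95) = 173)
Mul(F, g) = Mul(173, 4407) = 762411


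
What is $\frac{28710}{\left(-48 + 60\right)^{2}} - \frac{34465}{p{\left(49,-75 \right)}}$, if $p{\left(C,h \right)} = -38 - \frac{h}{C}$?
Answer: $\frac{16360545}{14296} \approx 1144.4$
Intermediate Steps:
$p{\left(C,h \right)} = -38 - \frac{h}{C}$
$\frac{28710}{\left(-48 + 60\right)^{2}} - \frac{34465}{p{\left(49,-75 \right)}} = \frac{28710}{\left(-48 + 60\right)^{2}} - \frac{34465}{-38 - - \frac{75}{49}} = \frac{28710}{12^{2}} - \frac{34465}{-38 - \left(-75\right) \frac{1}{49}} = \frac{28710}{144} - \frac{34465}{-38 + \frac{75}{49}} = 28710 \cdot \frac{1}{144} - \frac{34465}{- \frac{1787}{49}} = \frac{1595}{8} - - \frac{1688785}{1787} = \frac{1595}{8} + \frac{1688785}{1787} = \frac{16360545}{14296}$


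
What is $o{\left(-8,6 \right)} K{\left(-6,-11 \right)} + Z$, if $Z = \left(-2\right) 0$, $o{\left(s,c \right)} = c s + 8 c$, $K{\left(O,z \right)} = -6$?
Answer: $0$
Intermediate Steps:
$o{\left(s,c \right)} = 8 c + c s$
$Z = 0$
$o{\left(-8,6 \right)} K{\left(-6,-11 \right)} + Z = 6 \left(8 - 8\right) \left(-6\right) + 0 = 6 \cdot 0 \left(-6\right) + 0 = 0 \left(-6\right) + 0 = 0 + 0 = 0$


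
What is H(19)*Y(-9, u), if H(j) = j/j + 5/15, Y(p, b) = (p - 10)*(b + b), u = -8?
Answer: 1216/3 ≈ 405.33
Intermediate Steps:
Y(p, b) = 2*b*(-10 + p) (Y(p, b) = (-10 + p)*(2*b) = 2*b*(-10 + p))
H(j) = 4/3 (H(j) = 1 + 5*(1/15) = 1 + ⅓ = 4/3)
H(19)*Y(-9, u) = 4*(2*(-8)*(-10 - 9))/3 = 4*(2*(-8)*(-19))/3 = (4/3)*304 = 1216/3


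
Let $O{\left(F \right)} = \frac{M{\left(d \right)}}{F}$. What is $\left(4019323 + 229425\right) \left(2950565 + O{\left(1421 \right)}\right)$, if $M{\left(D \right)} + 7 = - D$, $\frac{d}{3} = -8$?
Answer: $\frac{2544850060270248}{203} \approx 1.2536 \cdot 10^{13}$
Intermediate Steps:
$d = -24$ ($d = 3 \left(-8\right) = -24$)
$M{\left(D \right)} = -7 - D$
$O{\left(F \right)} = \frac{17}{F}$ ($O{\left(F \right)} = \frac{-7 - -24}{F} = \frac{-7 + 24}{F} = \frac{17}{F}$)
$\left(4019323 + 229425\right) \left(2950565 + O{\left(1421 \right)}\right) = \left(4019323 + 229425\right) \left(2950565 + \frac{17}{1421}\right) = 4248748 \left(2950565 + 17 \cdot \frac{1}{1421}\right) = 4248748 \left(2950565 + \frac{17}{1421}\right) = 4248748 \cdot \frac{4192752882}{1421} = \frac{2544850060270248}{203}$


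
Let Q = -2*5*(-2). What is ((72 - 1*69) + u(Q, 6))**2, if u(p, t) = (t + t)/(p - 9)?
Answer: 2025/121 ≈ 16.736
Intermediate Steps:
Q = 20 (Q = -10*(-2) = 20)
u(p, t) = 2*t/(-9 + p) (u(p, t) = (2*t)/(-9 + p) = 2*t/(-9 + p))
((72 - 1*69) + u(Q, 6))**2 = ((72 - 1*69) + 2*6/(-9 + 20))**2 = ((72 - 69) + 2*6/11)**2 = (3 + 2*6*(1/11))**2 = (3 + 12/11)**2 = (45/11)**2 = 2025/121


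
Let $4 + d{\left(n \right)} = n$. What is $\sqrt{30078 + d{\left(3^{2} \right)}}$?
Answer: $\sqrt{30083} \approx 173.44$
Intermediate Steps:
$d{\left(n \right)} = -4 + n$
$\sqrt{30078 + d{\left(3^{2} \right)}} = \sqrt{30078 - \left(4 - 3^{2}\right)} = \sqrt{30078 + \left(-4 + 9\right)} = \sqrt{30078 + 5} = \sqrt{30083}$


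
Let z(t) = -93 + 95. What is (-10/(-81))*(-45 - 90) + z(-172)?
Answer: -44/3 ≈ -14.667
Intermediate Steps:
z(t) = 2
(-10/(-81))*(-45 - 90) + z(-172) = (-10/(-81))*(-45 - 90) + 2 = -10*(-1/81)*(-135) + 2 = (10/81)*(-135) + 2 = -50/3 + 2 = -44/3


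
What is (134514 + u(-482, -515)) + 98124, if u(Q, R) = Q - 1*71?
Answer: 232085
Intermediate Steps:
u(Q, R) = -71 + Q (u(Q, R) = Q - 71 = -71 + Q)
(134514 + u(-482, -515)) + 98124 = (134514 + (-71 - 482)) + 98124 = (134514 - 553) + 98124 = 133961 + 98124 = 232085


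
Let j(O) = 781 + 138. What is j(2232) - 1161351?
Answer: -1160432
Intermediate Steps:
j(O) = 919
j(2232) - 1161351 = 919 - 1161351 = -1160432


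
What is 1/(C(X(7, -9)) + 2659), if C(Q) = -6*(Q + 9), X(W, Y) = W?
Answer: 1/2563 ≈ 0.00039017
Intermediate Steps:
C(Q) = -54 - 6*Q (C(Q) = -6*(9 + Q) = -54 - 6*Q)
1/(C(X(7, -9)) + 2659) = 1/((-54 - 6*7) + 2659) = 1/((-54 - 42) + 2659) = 1/(-96 + 2659) = 1/2563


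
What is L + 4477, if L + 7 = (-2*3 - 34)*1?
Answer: 4430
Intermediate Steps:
L = -47 (L = -7 + (-2*3 - 34)*1 = -7 + (-6 - 34)*1 = -7 - 40*1 = -7 - 40 = -47)
L + 4477 = -47 + 4477 = 4430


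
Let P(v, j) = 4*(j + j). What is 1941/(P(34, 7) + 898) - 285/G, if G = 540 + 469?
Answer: 562193/320862 ≈ 1.7521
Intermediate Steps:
P(v, j) = 8*j (P(v, j) = 4*(2*j) = 8*j)
G = 1009
1941/(P(34, 7) + 898) - 285/G = 1941/(8*7 + 898) - 285/1009 = 1941/(56 + 898) - 285*1/1009 = 1941/954 - 285/1009 = 1941*(1/954) - 285/1009 = 647/318 - 285/1009 = 562193/320862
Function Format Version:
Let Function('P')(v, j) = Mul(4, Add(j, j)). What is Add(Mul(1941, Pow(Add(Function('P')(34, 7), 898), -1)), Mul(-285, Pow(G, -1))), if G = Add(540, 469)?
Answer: Rational(562193, 320862) ≈ 1.7521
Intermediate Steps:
Function('P')(v, j) = Mul(8, j) (Function('P')(v, j) = Mul(4, Mul(2, j)) = Mul(8, j))
G = 1009
Add(Mul(1941, Pow(Add(Function('P')(34, 7), 898), -1)), Mul(-285, Pow(G, -1))) = Add(Mul(1941, Pow(Add(Mul(8, 7), 898), -1)), Mul(-285, Pow(1009, -1))) = Add(Mul(1941, Pow(Add(56, 898), -1)), Mul(-285, Rational(1, 1009))) = Add(Mul(1941, Pow(954, -1)), Rational(-285, 1009)) = Add(Mul(1941, Rational(1, 954)), Rational(-285, 1009)) = Add(Rational(647, 318), Rational(-285, 1009)) = Rational(562193, 320862)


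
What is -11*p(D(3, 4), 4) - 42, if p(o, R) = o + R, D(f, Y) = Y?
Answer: -130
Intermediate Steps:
p(o, R) = R + o
-11*p(D(3, 4), 4) - 42 = -11*(4 + 4) - 42 = -11*8 - 42 = -88 - 42 = -130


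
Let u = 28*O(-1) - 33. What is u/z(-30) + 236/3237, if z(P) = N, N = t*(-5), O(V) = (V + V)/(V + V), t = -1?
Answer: -3001/3237 ≈ -0.92709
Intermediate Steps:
O(V) = 1 (O(V) = (2*V)/((2*V)) = (2*V)*(1/(2*V)) = 1)
u = -5 (u = 28*1 - 33 = 28 - 33 = -5)
N = 5 (N = -1*(-5) = 5)
z(P) = 5
u/z(-30) + 236/3237 = -5/5 + 236/3237 = -5*1/5 + 236*(1/3237) = -1 + 236/3237 = -3001/3237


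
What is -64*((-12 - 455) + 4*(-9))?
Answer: 32192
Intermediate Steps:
-64*((-12 - 455) + 4*(-9)) = -64*(-467 - 36) = -64*(-503) = 32192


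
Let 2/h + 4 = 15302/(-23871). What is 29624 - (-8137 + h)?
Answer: 2091718944/55393 ≈ 37761.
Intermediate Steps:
h = -23871/55393 (h = 2/(-4 + 15302/(-23871)) = 2/(-4 + 15302*(-1/23871)) = 2/(-4 - 15302/23871) = 2/(-110786/23871) = 2*(-23871/110786) = -23871/55393 ≈ -0.43094)
29624 - (-8137 + h) = 29624 - (-8137 - 23871/55393) = 29624 - 1*(-450756712/55393) = 29624 + 450756712/55393 = 2091718944/55393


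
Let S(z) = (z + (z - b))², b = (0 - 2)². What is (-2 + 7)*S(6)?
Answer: 320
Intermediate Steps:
b = 4 (b = (-2)² = 4)
S(z) = (-4 + 2*z)² (S(z) = (z + (z - 1*4))² = (z + (z - 4))² = (z + (-4 + z))² = (-4 + 2*z)²)
(-2 + 7)*S(6) = (-2 + 7)*(4*(-2 + 6)²) = 5*(4*4²) = 5*(4*16) = 5*64 = 320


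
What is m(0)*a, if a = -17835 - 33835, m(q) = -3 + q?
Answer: 155010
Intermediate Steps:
a = -51670
m(0)*a = (-3 + 0)*(-51670) = -3*(-51670) = 155010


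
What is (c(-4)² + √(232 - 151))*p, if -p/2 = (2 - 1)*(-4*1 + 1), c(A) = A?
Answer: 150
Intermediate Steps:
p = 6 (p = -2*(2 - 1)*(-4*1 + 1) = -2*(-4 + 1) = -2*(-3) = 6)
(c(-4)² + √(232 - 151))*p = ((-4)² + √(232 - 151))*6 = (16 + √81)*6 = (16 + 9)*6 = 25*6 = 150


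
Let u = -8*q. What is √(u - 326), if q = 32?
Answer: I*√582 ≈ 24.125*I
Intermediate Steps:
u = -256 (u = -8*32 = -256)
√(u - 326) = √(-256 - 326) = √(-582) = I*√582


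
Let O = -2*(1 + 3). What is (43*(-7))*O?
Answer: 2408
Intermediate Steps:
O = -8 (O = -2*4 = -8)
(43*(-7))*O = (43*(-7))*(-8) = -301*(-8) = 2408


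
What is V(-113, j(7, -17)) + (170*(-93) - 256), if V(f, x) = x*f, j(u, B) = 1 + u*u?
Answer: -21716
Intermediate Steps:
j(u, B) = 1 + u²
V(f, x) = f*x
V(-113, j(7, -17)) + (170*(-93) - 256) = -113*(1 + 7²) + (170*(-93) - 256) = -113*(1 + 49) + (-15810 - 256) = -113*50 - 16066 = -5650 - 16066 = -21716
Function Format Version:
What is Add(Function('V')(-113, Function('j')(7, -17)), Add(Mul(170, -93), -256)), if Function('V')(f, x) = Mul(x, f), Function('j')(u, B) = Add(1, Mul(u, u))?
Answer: -21716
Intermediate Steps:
Function('j')(u, B) = Add(1, Pow(u, 2))
Function('V')(f, x) = Mul(f, x)
Add(Function('V')(-113, Function('j')(7, -17)), Add(Mul(170, -93), -256)) = Add(Mul(-113, Add(1, Pow(7, 2))), Add(Mul(170, -93), -256)) = Add(Mul(-113, Add(1, 49)), Add(-15810, -256)) = Add(Mul(-113, 50), -16066) = Add(-5650, -16066) = -21716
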